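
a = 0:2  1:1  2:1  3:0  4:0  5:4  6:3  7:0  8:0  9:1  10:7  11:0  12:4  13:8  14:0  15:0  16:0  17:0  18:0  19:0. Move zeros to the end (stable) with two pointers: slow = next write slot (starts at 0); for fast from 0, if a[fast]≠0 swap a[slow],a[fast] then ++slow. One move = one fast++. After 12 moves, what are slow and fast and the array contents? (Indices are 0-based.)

slow=7, fast=12, a=[2, 1, 1, 4, 3, 1, 7, 0, 0, 0, 0, 0, 4, 8, 0, 0, 0, 0, 0, 0]

slow=0 fast=0: a[fast]=2≠0 swap→a[0]=2, slow++,fast++
slow=1 fast=1: a[fast]=1≠0 swap→a[1]=1, slow++,fast++
slow=2 fast=2: a[fast]=1≠0 swap→a[2]=1, slow++,fast++
slow=3 fast=3: a[fast]=0, fast++
slow=3 fast=4: a[fast]=0, fast++
slow=3 fast=5: a[fast]=4≠0 swap→a[3]=4, slow++,fast++
slow=4 fast=6: a[fast]=3≠0 swap→a[4]=3, slow++,fast++
slow=5 fast=7: a[fast]=0, fast++
slow=5 fast=8: a[fast]=0, fast++
slow=5 fast=9: a[fast]=1≠0 swap→a[5]=1, slow++,fast++
slow=6 fast=10: a[fast]=7≠0 swap→a[6]=7, slow++,fast++
slow=7 fast=11: a[fast]=0, fast++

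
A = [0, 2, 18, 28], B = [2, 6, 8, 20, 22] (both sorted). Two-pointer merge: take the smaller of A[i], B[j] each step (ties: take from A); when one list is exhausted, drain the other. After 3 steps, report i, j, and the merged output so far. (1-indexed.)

i=3, j=2, merged so far=[0, 2, 2]

i=1 j=1: A[i]=0<=B[j]=2 take 0, i++
i=2 j=1: A[i]=2<=B[j]=2 take 2, i++
i=3 j=1: A[i]=18>B[j]=2 take 2, j++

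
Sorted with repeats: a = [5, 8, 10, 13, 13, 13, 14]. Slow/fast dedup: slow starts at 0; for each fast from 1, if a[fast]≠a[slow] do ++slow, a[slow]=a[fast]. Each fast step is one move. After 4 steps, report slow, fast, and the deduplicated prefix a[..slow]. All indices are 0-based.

slow=3, fast=5, prefix=[5, 8, 10, 13]

(s=0,f=1) a[fast]=8≠a[slow]=5 write a[1]=8 → slow++,fast++
(s=1,f=2) a[fast]=10≠a[slow]=8 write a[2]=10 → slow++,fast++
(s=2,f=3) a[fast]=13≠a[slow]=10 write a[3]=13 → slow++,fast++
(s=3,f=4) a[fast]=13=a[slow] dup → fast++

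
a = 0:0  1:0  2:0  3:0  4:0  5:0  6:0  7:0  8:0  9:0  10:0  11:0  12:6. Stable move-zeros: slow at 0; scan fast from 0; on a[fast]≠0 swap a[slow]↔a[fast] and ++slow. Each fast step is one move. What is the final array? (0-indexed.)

slow=0 fast=0: a[fast]=0, fast++
slow=0 fast=1: a[fast]=0, fast++
slow=0 fast=2: a[fast]=0, fast++
slow=0 fast=3: a[fast]=0, fast++
slow=0 fast=4: a[fast]=0, fast++
slow=0 fast=5: a[fast]=0, fast++
slow=0 fast=6: a[fast]=0, fast++
slow=0 fast=7: a[fast]=0, fast++
slow=0 fast=8: a[fast]=0, fast++
slow=0 fast=9: a[fast]=0, fast++
slow=0 fast=10: a[fast]=0, fast++
slow=0 fast=11: a[fast]=0, fast++
slow=0 fast=12: a[fast]=6≠0 swap→a[0]=6, slow++,fast++

[6, 0, 0, 0, 0, 0, 0, 0, 0, 0, 0, 0, 0]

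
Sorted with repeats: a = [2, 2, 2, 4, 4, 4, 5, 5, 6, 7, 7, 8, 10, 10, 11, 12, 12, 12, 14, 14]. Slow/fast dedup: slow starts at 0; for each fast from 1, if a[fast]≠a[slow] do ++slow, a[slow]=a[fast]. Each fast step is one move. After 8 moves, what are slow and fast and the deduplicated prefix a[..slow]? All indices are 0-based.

slow=3, fast=9, prefix=[2, 4, 5, 6]

slow=0 fast=1: a[fast]=2=a[slow] dup, fast++
slow=0 fast=2: a[fast]=2=a[slow] dup, fast++
slow=0 fast=3: a[fast]=4≠a[slow]=2 write a[1]=4, slow++,fast++
slow=1 fast=4: a[fast]=4=a[slow] dup, fast++
slow=1 fast=5: a[fast]=4=a[slow] dup, fast++
slow=1 fast=6: a[fast]=5≠a[slow]=4 write a[2]=5, slow++,fast++
slow=2 fast=7: a[fast]=5=a[slow] dup, fast++
slow=2 fast=8: a[fast]=6≠a[slow]=5 write a[3]=6, slow++,fast++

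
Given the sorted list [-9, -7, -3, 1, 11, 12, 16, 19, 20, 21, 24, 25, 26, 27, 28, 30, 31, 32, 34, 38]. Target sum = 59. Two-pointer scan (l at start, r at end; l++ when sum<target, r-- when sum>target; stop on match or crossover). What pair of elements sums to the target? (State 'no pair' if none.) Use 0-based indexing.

(21, 38)

l=0 r=19: -9+38=29 <59, l++
l=1 r=19: -7+38=31 <59, l++
l=2 r=19: -3+38=35 <59, l++
l=3 r=19: 1+38=39 <59, l++
l=4 r=19: 11+38=49 <59, l++
l=5 r=19: 12+38=50 <59, l++
l=6 r=19: 16+38=54 <59, l++
l=7 r=19: 19+38=57 <59, l++
l=8 r=19: 20+38=58 <59, l++
l=9 r=19: 21+38=59, found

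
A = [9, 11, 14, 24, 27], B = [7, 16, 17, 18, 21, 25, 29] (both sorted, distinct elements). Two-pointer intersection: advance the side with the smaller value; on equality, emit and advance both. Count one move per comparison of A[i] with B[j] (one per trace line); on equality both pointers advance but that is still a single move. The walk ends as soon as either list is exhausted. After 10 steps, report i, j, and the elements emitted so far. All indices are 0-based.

i=4, j=6, emitted=[]

[i=0,j=0] 9>7 → j++
[i=0,j=1] 9<16 → i++
[i=1,j=1] 11<16 → i++
[i=2,j=1] 14<16 → i++
[i=3,j=1] 24>16 → j++
[i=3,j=2] 24>17 → j++
[i=3,j=3] 24>18 → j++
[i=3,j=4] 24>21 → j++
[i=3,j=5] 24<25 → i++
[i=4,j=5] 27>25 → j++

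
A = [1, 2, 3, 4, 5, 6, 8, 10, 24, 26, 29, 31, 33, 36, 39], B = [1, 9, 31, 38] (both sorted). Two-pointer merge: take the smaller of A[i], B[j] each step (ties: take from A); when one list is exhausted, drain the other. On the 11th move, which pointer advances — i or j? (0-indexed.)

i

[i=0,j=0] A[i]=1<=B[j]=1 take 1 → i++
[i=1,j=0] A[i]=2>B[j]=1 take 1 → j++
[i=1,j=1] A[i]=2<=B[j]=9 take 2 → i++
[i=2,j=1] A[i]=3<=B[j]=9 take 3 → i++
[i=3,j=1] A[i]=4<=B[j]=9 take 4 → i++
[i=4,j=1] A[i]=5<=B[j]=9 take 5 → i++
[i=5,j=1] A[i]=6<=B[j]=9 take 6 → i++
[i=6,j=1] A[i]=8<=B[j]=9 take 8 → i++
[i=7,j=1] A[i]=10>B[j]=9 take 9 → j++
[i=7,j=2] A[i]=10<=B[j]=31 take 10 → i++
[i=8,j=2] A[i]=24<=B[j]=31 take 24 → i++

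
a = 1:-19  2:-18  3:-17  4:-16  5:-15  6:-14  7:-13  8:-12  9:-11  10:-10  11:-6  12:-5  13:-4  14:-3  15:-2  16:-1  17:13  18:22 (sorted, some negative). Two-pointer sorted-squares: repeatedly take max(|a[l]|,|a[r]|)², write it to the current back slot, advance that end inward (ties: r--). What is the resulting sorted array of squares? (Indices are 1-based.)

l=1 r=18: |-19|<=|22| out[18]=484, r--
l=1 r=17: |-19|>|13| out[17]=361, l++
l=2 r=17: |-18|>|13| out[16]=324, l++
l=3 r=17: |-17|>|13| out[15]=289, l++
l=4 r=17: |-16|>|13| out[14]=256, l++
l=5 r=17: |-15|>|13| out[13]=225, l++
l=6 r=17: |-14|>|13| out[12]=196, l++
l=7 r=17: |-13|<=|13| out[11]=169, r--
l=7 r=16: |-13|>|-1| out[10]=169, l++
l=8 r=16: |-12|>|-1| out[9]=144, l++
l=9 r=16: |-11|>|-1| out[8]=121, l++
l=10 r=16: |-10|>|-1| out[7]=100, l++
l=11 r=16: |-6|>|-1| out[6]=36, l++
l=12 r=16: |-5|>|-1| out[5]=25, l++
l=13 r=16: |-4|>|-1| out[4]=16, l++
l=14 r=16: |-3|>|-1| out[3]=9, l++
l=15 r=16: |-2|>|-1| out[2]=4, l++
l=16 r=16: |-1|<=|-1| out[1]=1, r--

[1, 4, 9, 16, 25, 36, 100, 121, 144, 169, 169, 196, 225, 256, 289, 324, 361, 484]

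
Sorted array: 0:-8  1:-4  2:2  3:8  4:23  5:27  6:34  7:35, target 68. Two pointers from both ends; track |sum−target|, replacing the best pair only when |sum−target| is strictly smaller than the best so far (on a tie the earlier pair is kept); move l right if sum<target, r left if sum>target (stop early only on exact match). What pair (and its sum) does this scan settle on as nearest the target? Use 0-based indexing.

pair (34, 35) with sum 69 (|Δ|=1)

l=0 r=7: -8+35=27 d=41 *, l++
l=1 r=7: -4+35=31 d=37 *, l++
l=2 r=7: 2+35=37 d=31 *, l++
l=3 r=7: 8+35=43 d=25 *, l++
l=4 r=7: 23+35=58 d=10 *, l++
l=5 r=7: 27+35=62 d=6 *, l++
l=6 r=7: 34+35=69 d=1 *, r--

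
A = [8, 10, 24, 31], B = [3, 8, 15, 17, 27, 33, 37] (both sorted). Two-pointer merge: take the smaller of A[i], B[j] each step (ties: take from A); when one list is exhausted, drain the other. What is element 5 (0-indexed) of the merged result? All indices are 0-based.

[i=0,j=0] A[i]=8>B[j]=3 take 3 → j++
[i=0,j=1] A[i]=8<=B[j]=8 take 8 → i++
[i=1,j=1] A[i]=10>B[j]=8 take 8 → j++
[i=1,j=2] A[i]=10<=B[j]=15 take 10 → i++
[i=2,j=2] A[i]=24>B[j]=15 take 15 → j++
[i=2,j=3] A[i]=24>B[j]=17 take 17 → j++
[i=2,j=4] A[i]=24<=B[j]=27 take 24 → i++
[i=3,j=4] A[i]=31>B[j]=27 take 27 → j++
[i=3,j=5] A[i]=31<=B[j]=33 take 31 → i++
[i=4,j=5] A done, take B[j]=33 → j++
[i=4,j=6] A done, take B[j]=37 → j++

merged[5] = 17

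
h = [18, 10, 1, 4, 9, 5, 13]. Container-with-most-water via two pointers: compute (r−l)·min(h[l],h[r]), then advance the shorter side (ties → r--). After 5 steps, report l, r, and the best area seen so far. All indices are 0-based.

l=0 r=6: min(18,13)*6=78 best=78 *, r--
l=0 r=5: min(18,5)*5=25 best=78, r--
l=0 r=4: min(18,9)*4=36 best=78, r--
l=0 r=3: min(18,4)*3=12 best=78, r--
l=0 r=2: min(18,1)*2=2 best=78, r--

l=0, r=1, best area=78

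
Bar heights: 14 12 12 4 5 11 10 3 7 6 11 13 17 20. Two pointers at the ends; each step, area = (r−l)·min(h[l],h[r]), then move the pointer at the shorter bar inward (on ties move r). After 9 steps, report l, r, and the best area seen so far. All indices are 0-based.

l=9, r=13, best area=182

l=0 r=13: min(14,20)*13=182 best=182 *, l++
l=1 r=13: min(12,20)*12=144 best=182, l++
l=2 r=13: min(12,20)*11=132 best=182, l++
l=3 r=13: min(4,20)*10=40 best=182, l++
l=4 r=13: min(5,20)*9=45 best=182, l++
l=5 r=13: min(11,20)*8=88 best=182, l++
l=6 r=13: min(10,20)*7=70 best=182, l++
l=7 r=13: min(3,20)*6=18 best=182, l++
l=8 r=13: min(7,20)*5=35 best=182, l++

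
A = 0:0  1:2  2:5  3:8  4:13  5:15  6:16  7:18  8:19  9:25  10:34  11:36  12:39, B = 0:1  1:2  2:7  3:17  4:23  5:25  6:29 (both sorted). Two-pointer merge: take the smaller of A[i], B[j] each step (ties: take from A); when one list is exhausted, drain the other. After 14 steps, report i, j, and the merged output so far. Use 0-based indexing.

i=9, j=5, merged so far=[0, 1, 2, 2, 5, 7, 8, 13, 15, 16, 17, 18, 19, 23]

i=0 j=0: A[i]=0<=B[j]=1 take 0, i++
i=1 j=0: A[i]=2>B[j]=1 take 1, j++
i=1 j=1: A[i]=2<=B[j]=2 take 2, i++
i=2 j=1: A[i]=5>B[j]=2 take 2, j++
i=2 j=2: A[i]=5<=B[j]=7 take 5, i++
i=3 j=2: A[i]=8>B[j]=7 take 7, j++
i=3 j=3: A[i]=8<=B[j]=17 take 8, i++
i=4 j=3: A[i]=13<=B[j]=17 take 13, i++
i=5 j=3: A[i]=15<=B[j]=17 take 15, i++
i=6 j=3: A[i]=16<=B[j]=17 take 16, i++
i=7 j=3: A[i]=18>B[j]=17 take 17, j++
i=7 j=4: A[i]=18<=B[j]=23 take 18, i++
i=8 j=4: A[i]=19<=B[j]=23 take 19, i++
i=9 j=4: A[i]=25>B[j]=23 take 23, j++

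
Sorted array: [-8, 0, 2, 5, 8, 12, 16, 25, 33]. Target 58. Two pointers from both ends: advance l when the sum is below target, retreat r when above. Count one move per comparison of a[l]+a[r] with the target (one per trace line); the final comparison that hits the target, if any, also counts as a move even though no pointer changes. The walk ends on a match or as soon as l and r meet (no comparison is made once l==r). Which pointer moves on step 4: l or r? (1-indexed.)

l

l=1 r=9: -8+33=25 <58, l++
l=2 r=9: 0+33=33 <58, l++
l=3 r=9: 2+33=35 <58, l++
l=4 r=9: 5+33=38 <58, l++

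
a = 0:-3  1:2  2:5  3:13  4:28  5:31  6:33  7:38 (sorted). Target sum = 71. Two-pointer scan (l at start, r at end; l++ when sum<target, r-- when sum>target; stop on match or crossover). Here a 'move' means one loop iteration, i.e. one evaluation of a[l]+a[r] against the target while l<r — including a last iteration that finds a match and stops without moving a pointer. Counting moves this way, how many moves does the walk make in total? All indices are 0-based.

7 moves

l=0 r=7: -3+38=35 <71, l++
l=1 r=7: 2+38=40 <71, l++
l=2 r=7: 5+38=43 <71, l++
l=3 r=7: 13+38=51 <71, l++
l=4 r=7: 28+38=66 <71, l++
l=5 r=7: 31+38=69 <71, l++
l=6 r=7: 33+38=71, found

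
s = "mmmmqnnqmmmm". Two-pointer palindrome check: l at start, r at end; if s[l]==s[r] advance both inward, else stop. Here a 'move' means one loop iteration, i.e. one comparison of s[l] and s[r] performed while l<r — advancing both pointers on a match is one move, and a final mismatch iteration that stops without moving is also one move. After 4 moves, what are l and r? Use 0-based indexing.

[0,11] 'm'=='m' → l++,r--
[1,10] 'm'=='m' → l++,r--
[2,9] 'm'=='m' → l++,r--
[3,8] 'm'=='m' → l++,r--

l=4, r=7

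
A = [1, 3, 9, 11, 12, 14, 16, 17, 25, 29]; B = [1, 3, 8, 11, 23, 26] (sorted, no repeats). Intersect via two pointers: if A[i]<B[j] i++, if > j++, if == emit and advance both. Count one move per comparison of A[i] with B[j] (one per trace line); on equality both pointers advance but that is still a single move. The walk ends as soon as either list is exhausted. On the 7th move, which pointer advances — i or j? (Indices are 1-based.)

i

i=1 j=1: 1==1 emit, i++,j++
i=2 j=2: 3==3 emit, i++,j++
i=3 j=3: 9>8, j++
i=3 j=4: 9<11, i++
i=4 j=4: 11==11 emit, i++,j++
i=5 j=5: 12<23, i++
i=6 j=5: 14<23, i++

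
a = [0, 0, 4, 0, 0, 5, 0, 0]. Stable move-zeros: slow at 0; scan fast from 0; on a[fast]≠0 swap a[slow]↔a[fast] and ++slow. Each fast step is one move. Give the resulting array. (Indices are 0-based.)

slow=0 fast=0: a[fast]=0, fast++
slow=0 fast=1: a[fast]=0, fast++
slow=0 fast=2: a[fast]=4≠0 swap→a[0]=4, slow++,fast++
slow=1 fast=3: a[fast]=0, fast++
slow=1 fast=4: a[fast]=0, fast++
slow=1 fast=5: a[fast]=5≠0 swap→a[1]=5, slow++,fast++
slow=2 fast=6: a[fast]=0, fast++
slow=2 fast=7: a[fast]=0, fast++

[4, 5, 0, 0, 0, 0, 0, 0]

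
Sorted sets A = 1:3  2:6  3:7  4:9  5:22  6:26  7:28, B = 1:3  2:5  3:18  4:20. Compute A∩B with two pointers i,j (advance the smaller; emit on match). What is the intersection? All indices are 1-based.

i=1 j=1: 3==3 emit, i++,j++
i=2 j=2: 6>5, j++
i=2 j=3: 6<18, i++
i=3 j=3: 7<18, i++
i=4 j=3: 9<18, i++
i=5 j=3: 22>18, j++
i=5 j=4: 22>20, j++

intersection = [3]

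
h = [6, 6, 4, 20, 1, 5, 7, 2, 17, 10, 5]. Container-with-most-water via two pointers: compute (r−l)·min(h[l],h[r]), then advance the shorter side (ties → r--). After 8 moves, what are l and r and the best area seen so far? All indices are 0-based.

[0,10] min(6,5)*10=50 best=50 * → r--
[0,9] min(6,10)*9=54 best=54 * → l++
[1,9] min(6,10)*8=48 best=54 → l++
[2,9] min(4,10)*7=28 best=54 → l++
[3,9] min(20,10)*6=60 best=60 * → r--
[3,8] min(20,17)*5=85 best=85 * → r--
[3,7] min(20,2)*4=8 best=85 → r--
[3,6] min(20,7)*3=21 best=85 → r--

l=3, r=5, best area=85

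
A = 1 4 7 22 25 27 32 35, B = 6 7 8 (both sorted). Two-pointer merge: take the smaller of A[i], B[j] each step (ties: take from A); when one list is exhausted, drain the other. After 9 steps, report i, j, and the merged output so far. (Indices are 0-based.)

[i=0,j=0] A[i]=1<=B[j]=6 take 1 → i++
[i=1,j=0] A[i]=4<=B[j]=6 take 4 → i++
[i=2,j=0] A[i]=7>B[j]=6 take 6 → j++
[i=2,j=1] A[i]=7<=B[j]=7 take 7 → i++
[i=3,j=1] A[i]=22>B[j]=7 take 7 → j++
[i=3,j=2] A[i]=22>B[j]=8 take 8 → j++
[i=3,j=3] B done, take A[i]=22 → i++
[i=4,j=3] B done, take A[i]=25 → i++
[i=5,j=3] B done, take A[i]=27 → i++

i=6, j=3, merged so far=[1, 4, 6, 7, 7, 8, 22, 25, 27]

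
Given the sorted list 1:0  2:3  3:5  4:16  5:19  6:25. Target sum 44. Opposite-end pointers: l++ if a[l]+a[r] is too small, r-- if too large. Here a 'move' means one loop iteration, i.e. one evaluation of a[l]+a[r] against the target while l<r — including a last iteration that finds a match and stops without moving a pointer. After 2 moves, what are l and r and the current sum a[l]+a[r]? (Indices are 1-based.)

l=3, r=6, sum=30

[1,6] 0+25=25 <44 → l++
[2,6] 3+25=28 <44 → l++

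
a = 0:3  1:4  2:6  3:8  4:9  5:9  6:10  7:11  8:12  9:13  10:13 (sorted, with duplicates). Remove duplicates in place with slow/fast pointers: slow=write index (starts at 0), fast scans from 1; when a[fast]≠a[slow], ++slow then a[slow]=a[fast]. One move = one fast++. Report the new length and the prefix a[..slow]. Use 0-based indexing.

length 9; prefix = [3, 4, 6, 8, 9, 10, 11, 12, 13]

slow=0 fast=1: a[fast]=4≠a[slow]=3 write a[1]=4, slow++,fast++
slow=1 fast=2: a[fast]=6≠a[slow]=4 write a[2]=6, slow++,fast++
slow=2 fast=3: a[fast]=8≠a[slow]=6 write a[3]=8, slow++,fast++
slow=3 fast=4: a[fast]=9≠a[slow]=8 write a[4]=9, slow++,fast++
slow=4 fast=5: a[fast]=9=a[slow] dup, fast++
slow=4 fast=6: a[fast]=10≠a[slow]=9 write a[5]=10, slow++,fast++
slow=5 fast=7: a[fast]=11≠a[slow]=10 write a[6]=11, slow++,fast++
slow=6 fast=8: a[fast]=12≠a[slow]=11 write a[7]=12, slow++,fast++
slow=7 fast=9: a[fast]=13≠a[slow]=12 write a[8]=13, slow++,fast++
slow=8 fast=10: a[fast]=13=a[slow] dup, fast++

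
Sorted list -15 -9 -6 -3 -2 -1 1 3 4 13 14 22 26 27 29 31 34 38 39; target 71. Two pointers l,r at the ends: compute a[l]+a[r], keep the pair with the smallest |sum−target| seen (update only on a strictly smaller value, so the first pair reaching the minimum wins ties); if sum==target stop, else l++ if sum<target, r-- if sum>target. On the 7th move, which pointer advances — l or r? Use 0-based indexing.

l=0 r=18: -15+39=24 d=47 *, l++
l=1 r=18: -9+39=30 d=41 *, l++
l=2 r=18: -6+39=33 d=38 *, l++
l=3 r=18: -3+39=36 d=35 *, l++
l=4 r=18: -2+39=37 d=34 *, l++
l=5 r=18: -1+39=38 d=33 *, l++
l=6 r=18: 1+39=40 d=31 *, l++

l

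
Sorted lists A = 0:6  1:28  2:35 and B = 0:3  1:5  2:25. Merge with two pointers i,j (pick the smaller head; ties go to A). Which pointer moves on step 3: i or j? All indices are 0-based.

i=0 j=0: A[i]=6>B[j]=3 take 3, j++
i=0 j=1: A[i]=6>B[j]=5 take 5, j++
i=0 j=2: A[i]=6<=B[j]=25 take 6, i++

i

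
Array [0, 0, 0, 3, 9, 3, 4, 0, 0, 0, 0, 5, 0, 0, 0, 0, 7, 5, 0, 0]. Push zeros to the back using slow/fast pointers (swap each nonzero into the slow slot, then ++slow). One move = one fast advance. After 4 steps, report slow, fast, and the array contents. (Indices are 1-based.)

slow=1 fast=1: a[fast]=0, fast++
slow=1 fast=2: a[fast]=0, fast++
slow=1 fast=3: a[fast]=0, fast++
slow=1 fast=4: a[fast]=3≠0 swap→a[1]=3, slow++,fast++

slow=2, fast=5, a=[3, 0, 0, 0, 9, 3, 4, 0, 0, 0, 0, 5, 0, 0, 0, 0, 7, 5, 0, 0]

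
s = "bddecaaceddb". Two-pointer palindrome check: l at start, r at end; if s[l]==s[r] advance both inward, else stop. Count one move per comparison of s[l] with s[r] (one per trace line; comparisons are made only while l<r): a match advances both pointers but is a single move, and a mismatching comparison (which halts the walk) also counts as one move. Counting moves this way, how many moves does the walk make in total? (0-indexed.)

6 moves

l=0 r=11: 'b'=='b', l++,r--
l=1 r=10: 'd'=='d', l++,r--
l=2 r=9: 'd'=='d', l++,r--
l=3 r=8: 'e'=='e', l++,r--
l=4 r=7: 'c'=='c', l++,r--
l=5 r=6: 'a'=='a', l++,r--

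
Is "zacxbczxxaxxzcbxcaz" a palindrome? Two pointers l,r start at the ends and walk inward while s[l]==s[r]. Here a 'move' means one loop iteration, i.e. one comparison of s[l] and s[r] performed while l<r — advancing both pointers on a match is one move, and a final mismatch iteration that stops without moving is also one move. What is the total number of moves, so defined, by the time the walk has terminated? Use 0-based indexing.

[0,18] 'z'=='z' → l++,r--
[1,17] 'a'=='a' → l++,r--
[2,16] 'c'=='c' → l++,r--
[3,15] 'x'=='x' → l++,r--
[4,14] 'b'=='b' → l++,r--
[5,13] 'c'=='c' → l++,r--
[6,12] 'z'=='z' → l++,r--
[7,11] 'x'=='x' → l++,r--
[8,10] 'x'=='x' → l++,r--

9 moves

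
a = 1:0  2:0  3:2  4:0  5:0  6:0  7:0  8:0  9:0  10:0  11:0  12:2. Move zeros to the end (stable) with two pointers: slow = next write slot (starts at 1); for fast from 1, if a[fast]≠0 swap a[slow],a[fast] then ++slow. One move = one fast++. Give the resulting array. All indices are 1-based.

[2, 2, 0, 0, 0, 0, 0, 0, 0, 0, 0, 0]

(s=1,f=1) a[fast]=0 → fast++
(s=1,f=2) a[fast]=0 → fast++
(s=1,f=3) a[fast]=2≠0 swap→a[1]=2 → slow++,fast++
(s=2,f=4) a[fast]=0 → fast++
(s=2,f=5) a[fast]=0 → fast++
(s=2,f=6) a[fast]=0 → fast++
(s=2,f=7) a[fast]=0 → fast++
(s=2,f=8) a[fast]=0 → fast++
(s=2,f=9) a[fast]=0 → fast++
(s=2,f=10) a[fast]=0 → fast++
(s=2,f=11) a[fast]=0 → fast++
(s=2,f=12) a[fast]=2≠0 swap→a[2]=2 → slow++,fast++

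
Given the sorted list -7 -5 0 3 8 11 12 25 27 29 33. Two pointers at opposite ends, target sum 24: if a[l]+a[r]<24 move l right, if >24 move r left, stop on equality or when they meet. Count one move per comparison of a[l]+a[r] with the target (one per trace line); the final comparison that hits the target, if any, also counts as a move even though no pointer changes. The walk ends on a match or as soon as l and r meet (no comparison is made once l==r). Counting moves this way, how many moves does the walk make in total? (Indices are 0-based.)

l=0 r=10: -7+33=26 >24, r--
l=0 r=9: -7+29=22 <24, l++
l=1 r=9: -5+29=24, found

3 moves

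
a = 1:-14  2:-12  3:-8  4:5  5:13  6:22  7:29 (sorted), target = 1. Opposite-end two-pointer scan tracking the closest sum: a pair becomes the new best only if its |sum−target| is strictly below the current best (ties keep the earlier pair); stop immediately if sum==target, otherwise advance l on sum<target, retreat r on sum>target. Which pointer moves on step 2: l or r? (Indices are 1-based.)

l=1 r=7: -14+29=15 d=14 *, r--
l=1 r=6: -14+22=8 d=7 *, r--

r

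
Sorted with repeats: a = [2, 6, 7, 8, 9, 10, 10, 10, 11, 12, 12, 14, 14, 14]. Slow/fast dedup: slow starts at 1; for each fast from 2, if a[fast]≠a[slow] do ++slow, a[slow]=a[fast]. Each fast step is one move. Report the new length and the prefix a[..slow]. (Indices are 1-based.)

slow=1 fast=2: a[fast]=6≠a[slow]=2 write a[2]=6, slow++,fast++
slow=2 fast=3: a[fast]=7≠a[slow]=6 write a[3]=7, slow++,fast++
slow=3 fast=4: a[fast]=8≠a[slow]=7 write a[4]=8, slow++,fast++
slow=4 fast=5: a[fast]=9≠a[slow]=8 write a[5]=9, slow++,fast++
slow=5 fast=6: a[fast]=10≠a[slow]=9 write a[6]=10, slow++,fast++
slow=6 fast=7: a[fast]=10=a[slow] dup, fast++
slow=6 fast=8: a[fast]=10=a[slow] dup, fast++
slow=6 fast=9: a[fast]=11≠a[slow]=10 write a[7]=11, slow++,fast++
slow=7 fast=10: a[fast]=12≠a[slow]=11 write a[8]=12, slow++,fast++
slow=8 fast=11: a[fast]=12=a[slow] dup, fast++
slow=8 fast=12: a[fast]=14≠a[slow]=12 write a[9]=14, slow++,fast++
slow=9 fast=13: a[fast]=14=a[slow] dup, fast++
slow=9 fast=14: a[fast]=14=a[slow] dup, fast++

length 9; prefix = [2, 6, 7, 8, 9, 10, 11, 12, 14]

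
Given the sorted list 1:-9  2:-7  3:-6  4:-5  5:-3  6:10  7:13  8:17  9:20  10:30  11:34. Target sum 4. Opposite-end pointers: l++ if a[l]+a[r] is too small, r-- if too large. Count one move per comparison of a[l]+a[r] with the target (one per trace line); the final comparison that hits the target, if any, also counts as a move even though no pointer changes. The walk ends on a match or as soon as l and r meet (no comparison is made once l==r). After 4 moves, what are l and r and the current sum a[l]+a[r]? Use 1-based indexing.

l=1, r=7, sum=4

l=1 r=11: -9+34=25 >4, r--
l=1 r=10: -9+30=21 >4, r--
l=1 r=9: -9+20=11 >4, r--
l=1 r=8: -9+17=8 >4, r--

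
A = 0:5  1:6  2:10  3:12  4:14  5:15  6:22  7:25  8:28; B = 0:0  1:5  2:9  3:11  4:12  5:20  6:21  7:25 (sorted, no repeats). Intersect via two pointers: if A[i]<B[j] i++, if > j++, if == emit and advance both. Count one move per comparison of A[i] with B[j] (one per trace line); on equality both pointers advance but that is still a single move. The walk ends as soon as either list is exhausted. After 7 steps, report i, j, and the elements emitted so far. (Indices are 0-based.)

[i=0,j=0] 5>0 → j++
[i=0,j=1] 5==5 emit → i++,j++
[i=1,j=2] 6<9 → i++
[i=2,j=2] 10>9 → j++
[i=2,j=3] 10<11 → i++
[i=3,j=3] 12>11 → j++
[i=3,j=4] 12==12 emit → i++,j++

i=4, j=5, emitted=[5, 12]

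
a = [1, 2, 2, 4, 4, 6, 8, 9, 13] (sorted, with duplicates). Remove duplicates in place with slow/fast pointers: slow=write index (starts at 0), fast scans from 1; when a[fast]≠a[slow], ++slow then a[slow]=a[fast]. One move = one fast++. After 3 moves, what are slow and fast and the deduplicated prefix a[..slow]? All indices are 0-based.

slow=2, fast=4, prefix=[1, 2, 4]

slow=0 fast=1: a[fast]=2≠a[slow]=1 write a[1]=2, slow++,fast++
slow=1 fast=2: a[fast]=2=a[slow] dup, fast++
slow=1 fast=3: a[fast]=4≠a[slow]=2 write a[2]=4, slow++,fast++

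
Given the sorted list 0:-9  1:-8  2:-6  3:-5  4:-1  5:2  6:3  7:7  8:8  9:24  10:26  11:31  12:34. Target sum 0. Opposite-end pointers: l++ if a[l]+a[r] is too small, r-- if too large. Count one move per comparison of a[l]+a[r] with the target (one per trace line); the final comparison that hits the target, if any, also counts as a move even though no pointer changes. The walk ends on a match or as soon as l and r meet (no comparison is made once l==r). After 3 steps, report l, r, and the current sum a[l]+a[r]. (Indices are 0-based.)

l=0 r=12: -9+34=25 >0, r--
l=0 r=11: -9+31=22 >0, r--
l=0 r=10: -9+26=17 >0, r--

l=0, r=9, sum=15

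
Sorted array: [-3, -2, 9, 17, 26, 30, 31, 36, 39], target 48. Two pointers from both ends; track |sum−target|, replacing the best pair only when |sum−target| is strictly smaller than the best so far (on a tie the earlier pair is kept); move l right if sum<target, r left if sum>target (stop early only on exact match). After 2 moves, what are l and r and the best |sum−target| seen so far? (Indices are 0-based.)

l=2, r=8, best |Δ|=11

l=0 r=8: -3+39=36 d=12 *, l++
l=1 r=8: -2+39=37 d=11 *, l++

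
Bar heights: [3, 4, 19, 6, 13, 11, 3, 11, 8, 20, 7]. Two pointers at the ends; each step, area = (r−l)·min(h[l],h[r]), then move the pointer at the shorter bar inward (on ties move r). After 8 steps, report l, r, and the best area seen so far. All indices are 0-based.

l=7, r=9, best area=133

[0,10] min(3,7)*10=30 best=30 * → l++
[1,10] min(4,7)*9=36 best=36 * → l++
[2,10] min(19,7)*8=56 best=56 * → r--
[2,9] min(19,20)*7=133 best=133 * → l++
[3,9] min(6,20)*6=36 best=133 → l++
[4,9] min(13,20)*5=65 best=133 → l++
[5,9] min(11,20)*4=44 best=133 → l++
[6,9] min(3,20)*3=9 best=133 → l++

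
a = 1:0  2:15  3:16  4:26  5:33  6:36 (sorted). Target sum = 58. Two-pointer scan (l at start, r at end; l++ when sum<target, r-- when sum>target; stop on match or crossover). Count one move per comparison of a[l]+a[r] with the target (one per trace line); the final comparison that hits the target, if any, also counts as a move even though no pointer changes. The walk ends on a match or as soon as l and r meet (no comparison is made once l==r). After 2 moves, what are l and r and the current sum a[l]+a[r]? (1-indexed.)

[1,6] 0+36=36 <58 → l++
[2,6] 15+36=51 <58 → l++

l=3, r=6, sum=52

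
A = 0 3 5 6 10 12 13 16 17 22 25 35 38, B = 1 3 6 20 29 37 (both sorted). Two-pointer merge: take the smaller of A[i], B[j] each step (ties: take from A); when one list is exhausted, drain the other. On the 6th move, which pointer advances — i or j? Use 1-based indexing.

i

i=1 j=1: A[i]=0<=B[j]=1 take 0, i++
i=2 j=1: A[i]=3>B[j]=1 take 1, j++
i=2 j=2: A[i]=3<=B[j]=3 take 3, i++
i=3 j=2: A[i]=5>B[j]=3 take 3, j++
i=3 j=3: A[i]=5<=B[j]=6 take 5, i++
i=4 j=3: A[i]=6<=B[j]=6 take 6, i++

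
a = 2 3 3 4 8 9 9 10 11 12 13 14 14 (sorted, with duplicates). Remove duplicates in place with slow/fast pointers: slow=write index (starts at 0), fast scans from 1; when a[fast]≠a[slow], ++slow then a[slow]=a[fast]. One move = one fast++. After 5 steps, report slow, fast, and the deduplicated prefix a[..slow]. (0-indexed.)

slow=4, fast=6, prefix=[2, 3, 4, 8, 9]

(s=0,f=1) a[fast]=3≠a[slow]=2 write a[1]=3 → slow++,fast++
(s=1,f=2) a[fast]=3=a[slow] dup → fast++
(s=1,f=3) a[fast]=4≠a[slow]=3 write a[2]=4 → slow++,fast++
(s=2,f=4) a[fast]=8≠a[slow]=4 write a[3]=8 → slow++,fast++
(s=3,f=5) a[fast]=9≠a[slow]=8 write a[4]=9 → slow++,fast++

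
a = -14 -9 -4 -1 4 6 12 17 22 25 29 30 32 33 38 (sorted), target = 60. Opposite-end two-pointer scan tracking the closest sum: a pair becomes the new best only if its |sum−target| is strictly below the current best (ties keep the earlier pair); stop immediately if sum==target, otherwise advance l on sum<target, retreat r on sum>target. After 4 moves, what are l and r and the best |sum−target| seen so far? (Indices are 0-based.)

l=4, r=14, best |Δ|=23

l=0 r=14: -14+38=24 d=36 *, l++
l=1 r=14: -9+38=29 d=31 *, l++
l=2 r=14: -4+38=34 d=26 *, l++
l=3 r=14: -1+38=37 d=23 *, l++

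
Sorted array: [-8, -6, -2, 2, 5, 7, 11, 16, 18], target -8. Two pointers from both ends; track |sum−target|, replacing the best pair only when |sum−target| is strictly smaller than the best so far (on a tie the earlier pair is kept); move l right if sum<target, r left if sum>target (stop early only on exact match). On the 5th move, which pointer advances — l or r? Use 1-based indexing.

[1,9] -8+18=10 d=18 * → r--
[1,8] -8+16=8 d=16 * → r--
[1,7] -8+11=3 d=11 * → r--
[1,6] -8+7=-1 d=7 * → r--
[1,5] -8+5=-3 d=5 * → r--

r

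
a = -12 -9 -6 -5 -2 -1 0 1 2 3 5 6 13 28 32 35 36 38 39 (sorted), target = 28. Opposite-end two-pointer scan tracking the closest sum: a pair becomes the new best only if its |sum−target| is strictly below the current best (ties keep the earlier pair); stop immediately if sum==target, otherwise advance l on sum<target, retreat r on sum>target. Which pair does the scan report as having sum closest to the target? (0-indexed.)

l=0 r=18: -12+39=27 d=1 *, l++
l=1 r=18: -9+39=30 d=2, r--
l=1 r=17: -9+38=29 d=1, r--
l=1 r=16: -9+36=27 d=1, l++
l=2 r=16: -6+36=30 d=2, r--
l=2 r=15: -6+35=29 d=1, r--
l=2 r=14: -6+32=26 d=2, l++
l=3 r=14: -5+32=27 d=1, l++
l=4 r=14: -2+32=30 d=2, r--
l=4 r=13: -2+28=26 d=2, l++
l=5 r=13: -1+28=27 d=1, l++
l=6 r=13: 0+28=28 d=0 *, stop

pair (0, 28) with sum 28 (|Δ|=0)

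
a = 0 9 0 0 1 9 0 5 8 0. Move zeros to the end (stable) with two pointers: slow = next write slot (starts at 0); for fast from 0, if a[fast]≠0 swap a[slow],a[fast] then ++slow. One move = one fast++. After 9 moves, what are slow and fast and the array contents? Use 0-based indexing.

(s=0,f=0) a[fast]=0 → fast++
(s=0,f=1) a[fast]=9≠0 swap→a[0]=9 → slow++,fast++
(s=1,f=2) a[fast]=0 → fast++
(s=1,f=3) a[fast]=0 → fast++
(s=1,f=4) a[fast]=1≠0 swap→a[1]=1 → slow++,fast++
(s=2,f=5) a[fast]=9≠0 swap→a[2]=9 → slow++,fast++
(s=3,f=6) a[fast]=0 → fast++
(s=3,f=7) a[fast]=5≠0 swap→a[3]=5 → slow++,fast++
(s=4,f=8) a[fast]=8≠0 swap→a[4]=8 → slow++,fast++

slow=5, fast=9, a=[9, 1, 9, 5, 8, 0, 0, 0, 0, 0]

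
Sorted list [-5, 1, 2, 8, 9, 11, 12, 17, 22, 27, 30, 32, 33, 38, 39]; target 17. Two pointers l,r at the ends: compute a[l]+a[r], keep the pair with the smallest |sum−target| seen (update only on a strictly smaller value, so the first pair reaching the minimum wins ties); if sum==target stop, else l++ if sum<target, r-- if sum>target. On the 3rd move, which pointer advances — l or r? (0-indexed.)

r

[0,14] -5+39=34 d=17 * → r--
[0,13] -5+38=33 d=16 * → r--
[0,12] -5+33=28 d=11 * → r--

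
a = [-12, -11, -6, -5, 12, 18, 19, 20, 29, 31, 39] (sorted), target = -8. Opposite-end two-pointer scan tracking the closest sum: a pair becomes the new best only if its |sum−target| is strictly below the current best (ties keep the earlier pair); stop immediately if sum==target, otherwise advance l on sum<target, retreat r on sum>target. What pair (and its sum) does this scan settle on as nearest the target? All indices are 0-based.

pair (-6, -5) with sum -11 (|Δ|=3)

l=0 r=10: -12+39=27 d=35 *, r--
l=0 r=9: -12+31=19 d=27 *, r--
l=0 r=8: -12+29=17 d=25 *, r--
l=0 r=7: -12+20=8 d=16 *, r--
l=0 r=6: -12+19=7 d=15 *, r--
l=0 r=5: -12+18=6 d=14 *, r--
l=0 r=4: -12+12=0 d=8 *, r--
l=0 r=3: -12+-5=-17 d=9, l++
l=1 r=3: -11+-5=-16 d=8, l++
l=2 r=3: -6+-5=-11 d=3 *, l++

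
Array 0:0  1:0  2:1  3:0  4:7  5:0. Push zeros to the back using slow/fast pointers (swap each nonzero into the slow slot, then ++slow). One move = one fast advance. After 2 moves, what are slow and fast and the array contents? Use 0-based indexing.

slow=0, fast=2, a=[0, 0, 1, 0, 7, 0]

slow=0 fast=0: a[fast]=0, fast++
slow=0 fast=1: a[fast]=0, fast++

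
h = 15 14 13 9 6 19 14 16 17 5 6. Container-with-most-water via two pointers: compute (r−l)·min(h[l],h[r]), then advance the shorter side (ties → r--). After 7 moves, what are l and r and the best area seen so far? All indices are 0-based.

l=5, r=8, best area=120

[0,10] min(15,6)*10=60 best=60 * → r--
[0,9] min(15,5)*9=45 best=60 → r--
[0,8] min(15,17)*8=120 best=120 * → l++
[1,8] min(14,17)*7=98 best=120 → l++
[2,8] min(13,17)*6=78 best=120 → l++
[3,8] min(9,17)*5=45 best=120 → l++
[4,8] min(6,17)*4=24 best=120 → l++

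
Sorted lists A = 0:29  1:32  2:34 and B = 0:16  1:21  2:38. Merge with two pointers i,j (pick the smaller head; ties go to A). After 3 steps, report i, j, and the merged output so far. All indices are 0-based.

i=1, j=2, merged so far=[16, 21, 29]

[i=0,j=0] A[i]=29>B[j]=16 take 16 → j++
[i=0,j=1] A[i]=29>B[j]=21 take 21 → j++
[i=0,j=2] A[i]=29<=B[j]=38 take 29 → i++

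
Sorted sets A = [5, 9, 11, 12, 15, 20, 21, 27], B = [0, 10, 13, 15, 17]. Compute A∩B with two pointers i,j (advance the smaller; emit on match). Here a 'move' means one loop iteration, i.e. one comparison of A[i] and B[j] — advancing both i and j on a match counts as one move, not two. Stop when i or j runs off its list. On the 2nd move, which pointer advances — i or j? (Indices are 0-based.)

i

i=0 j=0: 5>0, j++
i=0 j=1: 5<10, i++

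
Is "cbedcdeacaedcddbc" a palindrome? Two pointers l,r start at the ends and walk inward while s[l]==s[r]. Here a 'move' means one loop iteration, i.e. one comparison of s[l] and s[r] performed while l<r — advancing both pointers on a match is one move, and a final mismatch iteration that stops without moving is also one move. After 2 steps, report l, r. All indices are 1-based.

l=3, r=15

l=1 r=17: 'c'=='c', l++,r--
l=2 r=16: 'b'=='b', l++,r--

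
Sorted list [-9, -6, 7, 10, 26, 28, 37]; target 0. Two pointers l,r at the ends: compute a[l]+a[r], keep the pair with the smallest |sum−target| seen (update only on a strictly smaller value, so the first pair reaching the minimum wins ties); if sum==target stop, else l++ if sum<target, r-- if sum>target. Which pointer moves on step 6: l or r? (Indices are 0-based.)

r

[0,6] -9+37=28 d=28 * → r--
[0,5] -9+28=19 d=19 * → r--
[0,4] -9+26=17 d=17 * → r--
[0,3] -9+10=1 d=1 * → r--
[0,2] -9+7=-2 d=2 → l++
[1,2] -6+7=1 d=1 → r--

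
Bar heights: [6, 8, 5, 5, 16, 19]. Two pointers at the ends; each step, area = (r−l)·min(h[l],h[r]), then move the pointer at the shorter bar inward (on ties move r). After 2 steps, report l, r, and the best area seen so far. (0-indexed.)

l=2, r=5, best area=32

[0,5] min(6,19)*5=30 best=30 * → l++
[1,5] min(8,19)*4=32 best=32 * → l++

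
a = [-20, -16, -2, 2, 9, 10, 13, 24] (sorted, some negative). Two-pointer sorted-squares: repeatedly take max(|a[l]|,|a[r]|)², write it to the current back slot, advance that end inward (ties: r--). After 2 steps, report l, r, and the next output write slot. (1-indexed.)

[1,8] |-20|<=|24| out[8]=576 → r--
[1,7] |-20|>|13| out[7]=400 → l++

l=2, r=7, next write slot=6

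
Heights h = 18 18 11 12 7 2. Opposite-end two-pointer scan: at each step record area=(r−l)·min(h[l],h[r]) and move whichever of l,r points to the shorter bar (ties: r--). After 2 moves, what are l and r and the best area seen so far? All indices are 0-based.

l=0, r=3, best area=28

l=0 r=5: min(18,2)*5=10 best=10 *, r--
l=0 r=4: min(18,7)*4=28 best=28 *, r--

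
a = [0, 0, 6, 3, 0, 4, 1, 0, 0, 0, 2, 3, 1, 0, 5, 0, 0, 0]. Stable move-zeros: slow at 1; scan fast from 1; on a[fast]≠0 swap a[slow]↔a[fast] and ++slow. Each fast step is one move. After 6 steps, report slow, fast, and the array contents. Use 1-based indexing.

slow=1 fast=1: a[fast]=0, fast++
slow=1 fast=2: a[fast]=0, fast++
slow=1 fast=3: a[fast]=6≠0 swap→a[1]=6, slow++,fast++
slow=2 fast=4: a[fast]=3≠0 swap→a[2]=3, slow++,fast++
slow=3 fast=5: a[fast]=0, fast++
slow=3 fast=6: a[fast]=4≠0 swap→a[3]=4, slow++,fast++

slow=4, fast=7, a=[6, 3, 4, 0, 0, 0, 1, 0, 0, 0, 2, 3, 1, 0, 5, 0, 0, 0]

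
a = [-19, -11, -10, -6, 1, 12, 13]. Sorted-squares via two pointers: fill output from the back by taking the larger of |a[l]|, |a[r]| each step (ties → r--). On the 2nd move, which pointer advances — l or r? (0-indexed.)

l=0 r=6: |-19|>|13| out[6]=361, l++
l=1 r=6: |-11|<=|13| out[5]=169, r--

r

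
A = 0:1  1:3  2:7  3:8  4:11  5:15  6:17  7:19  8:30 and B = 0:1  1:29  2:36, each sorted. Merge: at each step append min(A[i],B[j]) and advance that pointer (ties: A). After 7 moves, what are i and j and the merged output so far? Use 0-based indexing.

i=0 j=0: A[i]=1<=B[j]=1 take 1, i++
i=1 j=0: A[i]=3>B[j]=1 take 1, j++
i=1 j=1: A[i]=3<=B[j]=29 take 3, i++
i=2 j=1: A[i]=7<=B[j]=29 take 7, i++
i=3 j=1: A[i]=8<=B[j]=29 take 8, i++
i=4 j=1: A[i]=11<=B[j]=29 take 11, i++
i=5 j=1: A[i]=15<=B[j]=29 take 15, i++

i=6, j=1, merged so far=[1, 1, 3, 7, 8, 11, 15]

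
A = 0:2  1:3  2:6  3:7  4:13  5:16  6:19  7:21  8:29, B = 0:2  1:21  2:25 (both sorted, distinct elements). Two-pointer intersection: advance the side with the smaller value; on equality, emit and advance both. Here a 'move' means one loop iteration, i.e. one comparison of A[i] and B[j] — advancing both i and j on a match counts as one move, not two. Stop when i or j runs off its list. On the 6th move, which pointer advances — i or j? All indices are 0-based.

[i=0,j=0] 2==2 emit → i++,j++
[i=1,j=1] 3<21 → i++
[i=2,j=1] 6<21 → i++
[i=3,j=1] 7<21 → i++
[i=4,j=1] 13<21 → i++
[i=5,j=1] 16<21 → i++

i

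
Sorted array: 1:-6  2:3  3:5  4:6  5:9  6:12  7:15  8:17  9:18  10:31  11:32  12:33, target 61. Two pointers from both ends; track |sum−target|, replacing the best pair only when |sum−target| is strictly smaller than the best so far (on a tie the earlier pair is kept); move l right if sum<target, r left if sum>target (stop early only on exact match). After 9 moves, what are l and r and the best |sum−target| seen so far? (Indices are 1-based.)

[1,12] -6+33=27 d=34 * → l++
[2,12] 3+33=36 d=25 * → l++
[3,12] 5+33=38 d=23 * → l++
[4,12] 6+33=39 d=22 * → l++
[5,12] 9+33=42 d=19 * → l++
[6,12] 12+33=45 d=16 * → l++
[7,12] 15+33=48 d=13 * → l++
[8,12] 17+33=50 d=11 * → l++
[9,12] 18+33=51 d=10 * → l++

l=10, r=12, best |Δ|=10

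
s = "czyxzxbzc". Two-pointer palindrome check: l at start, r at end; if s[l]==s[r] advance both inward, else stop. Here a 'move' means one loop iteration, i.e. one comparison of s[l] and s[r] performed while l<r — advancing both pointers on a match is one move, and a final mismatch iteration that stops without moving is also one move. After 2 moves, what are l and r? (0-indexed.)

[0,8] 'c'=='c' → l++,r--
[1,7] 'z'=='z' → l++,r--

l=2, r=6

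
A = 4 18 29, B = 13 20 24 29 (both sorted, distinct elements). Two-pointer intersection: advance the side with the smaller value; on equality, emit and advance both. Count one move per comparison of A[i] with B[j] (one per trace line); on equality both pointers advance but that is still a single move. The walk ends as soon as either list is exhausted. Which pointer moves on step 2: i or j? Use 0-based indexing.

j

[i=0,j=0] 4<13 → i++
[i=1,j=0] 18>13 → j++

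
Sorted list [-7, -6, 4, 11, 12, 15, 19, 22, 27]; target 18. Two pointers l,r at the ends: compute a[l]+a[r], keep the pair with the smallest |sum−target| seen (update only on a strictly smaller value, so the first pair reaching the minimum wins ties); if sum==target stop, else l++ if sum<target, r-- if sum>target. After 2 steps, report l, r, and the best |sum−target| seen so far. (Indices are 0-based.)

l=0 r=8: -7+27=20 d=2 *, r--
l=0 r=7: -7+22=15 d=3, l++

l=1, r=7, best |Δ|=2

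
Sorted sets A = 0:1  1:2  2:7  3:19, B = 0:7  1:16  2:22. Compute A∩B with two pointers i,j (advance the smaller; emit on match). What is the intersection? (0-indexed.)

[i=0,j=0] 1<7 → i++
[i=1,j=0] 2<7 → i++
[i=2,j=0] 7==7 emit → i++,j++
[i=3,j=1] 19>16 → j++
[i=3,j=2] 19<22 → i++

intersection = [7]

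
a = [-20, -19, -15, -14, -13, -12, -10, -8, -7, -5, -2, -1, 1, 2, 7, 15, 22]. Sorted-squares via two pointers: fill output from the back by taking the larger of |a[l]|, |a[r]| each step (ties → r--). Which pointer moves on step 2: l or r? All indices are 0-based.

l=0 r=16: |-20|<=|22| out[16]=484, r--
l=0 r=15: |-20|>|15| out[15]=400, l++

l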